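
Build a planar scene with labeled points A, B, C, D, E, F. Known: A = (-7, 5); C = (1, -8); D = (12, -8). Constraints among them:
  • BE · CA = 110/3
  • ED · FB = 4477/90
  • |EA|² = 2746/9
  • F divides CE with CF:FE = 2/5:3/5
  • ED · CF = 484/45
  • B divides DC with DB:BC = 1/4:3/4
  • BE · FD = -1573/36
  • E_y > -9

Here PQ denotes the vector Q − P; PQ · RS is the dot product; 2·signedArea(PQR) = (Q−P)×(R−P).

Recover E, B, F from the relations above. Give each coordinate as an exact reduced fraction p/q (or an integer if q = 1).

B = (37/4, -8)
E = (14/3, -8)
F = (37/15, -8)

1. B_x = 37/4  [B divides DC with DB:BC = 1/4:3/4]
2. B_y = -8  [B divides DC with DB:BC = 1/4:3/4]
   → B = (37/4, -8)
3. E_x = 14/3  [line -8·x + 13·y + 424/3 = 0 ∩ |EA|² = 2746/9]
4. E_y = -8  [line -8·x + 13·y + 424/3 = 0 ∩ |EA|² = 2746/9]
   → E = (14/3, -8)
5. F_x = 37/15  [ED · CF = 484/45 ∩ F divides CE with CF:FE = 2/5:3/5]
6. F_y = -8  [ED · CF = 484/45 ∩ F divides CE with CF:FE = 2/5:3/5]
   → F = (37/15, -8)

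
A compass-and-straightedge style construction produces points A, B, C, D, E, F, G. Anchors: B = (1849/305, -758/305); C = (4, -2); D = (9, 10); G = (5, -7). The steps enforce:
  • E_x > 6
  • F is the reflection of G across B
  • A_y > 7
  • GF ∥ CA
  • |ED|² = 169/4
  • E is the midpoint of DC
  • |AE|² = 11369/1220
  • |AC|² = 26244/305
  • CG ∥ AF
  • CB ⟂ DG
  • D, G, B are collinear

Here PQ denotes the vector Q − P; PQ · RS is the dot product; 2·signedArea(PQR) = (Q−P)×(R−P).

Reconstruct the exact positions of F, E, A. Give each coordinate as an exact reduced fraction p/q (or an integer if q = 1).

A = (1868/305, 2144/305)
E = (13/2, 4)
F = (2173/305, 619/305)

1. F_x = 2173/305  [F is the reflection of G across B]
2. F_y = 619/305  [F is the reflection of G across B]
   → F = (2173/305, 619/305)
3. E_x = 13/2  [E is the midpoint of DC]
4. E_y = 4  [E is the midpoint of DC]
   → E = (13/2, 4)
5. A_x = 1868/305  [CG ∥ AF ∩ GF ∥ CA]
6. A_y = 2144/305  [CG ∥ AF ∩ GF ∥ CA]
   → A = (1868/305, 2144/305)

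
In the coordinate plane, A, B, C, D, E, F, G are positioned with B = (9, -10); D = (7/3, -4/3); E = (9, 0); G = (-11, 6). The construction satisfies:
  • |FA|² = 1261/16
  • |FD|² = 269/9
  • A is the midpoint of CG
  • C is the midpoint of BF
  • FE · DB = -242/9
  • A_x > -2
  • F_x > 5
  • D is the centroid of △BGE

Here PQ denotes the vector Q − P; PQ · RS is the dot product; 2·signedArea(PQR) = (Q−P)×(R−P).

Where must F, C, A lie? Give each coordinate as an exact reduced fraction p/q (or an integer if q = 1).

1. F_x = 17/3  [line -20/3·x + 26/3·y + 782/9 = 0 ∩ |FD|² = 269/9]
2. F_y = -17/3  [line -20/3·x + 26/3·y + 782/9 = 0 ∩ |FD|² = 269/9]
   → F = (17/3, -17/3)
3. C_x = 22/3  [C is the midpoint of BF]
4. C_y = -47/6  [C is the midpoint of BF]
   → C = (22/3, -47/6)
5. A_x = -11/6  [A is the midpoint of CG]
6. A_y = -11/12  [A is the midpoint of CG]
   → A = (-11/6, -11/12)

A = (-11/6, -11/12)
C = (22/3, -47/6)
F = (17/3, -17/3)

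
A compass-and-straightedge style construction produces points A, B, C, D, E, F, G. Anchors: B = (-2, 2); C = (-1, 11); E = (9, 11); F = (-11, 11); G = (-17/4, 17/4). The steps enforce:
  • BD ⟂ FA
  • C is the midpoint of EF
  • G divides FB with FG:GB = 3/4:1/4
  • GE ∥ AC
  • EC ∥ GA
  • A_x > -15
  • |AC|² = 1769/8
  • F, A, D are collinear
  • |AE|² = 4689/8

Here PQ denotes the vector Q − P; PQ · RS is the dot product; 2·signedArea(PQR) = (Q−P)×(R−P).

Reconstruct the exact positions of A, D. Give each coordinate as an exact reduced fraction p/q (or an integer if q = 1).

A = (-57/4, 17/4)
D = (-5758/449, 3238/449)

1. A_x = -57/4  [GE ∥ AC ∩ EC ∥ GA]
2. A_y = 17/4  [GE ∥ AC ∩ EC ∥ GA]
   → A = (-57/4, 17/4)
3. D_x = -5758/449  [F, A, D are collinear ∩ BD ⟂ FA]
4. D_y = 3238/449  [F, A, D are collinear ∩ BD ⟂ FA]
   → D = (-5758/449, 3238/449)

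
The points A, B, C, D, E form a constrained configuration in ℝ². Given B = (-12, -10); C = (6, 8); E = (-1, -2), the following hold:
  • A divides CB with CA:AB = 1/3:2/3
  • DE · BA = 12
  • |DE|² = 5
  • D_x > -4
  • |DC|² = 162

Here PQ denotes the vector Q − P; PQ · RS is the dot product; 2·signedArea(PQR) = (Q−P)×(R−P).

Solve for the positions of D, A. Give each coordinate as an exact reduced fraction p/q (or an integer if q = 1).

A = (0, 2)
D = (-3, -1)

1. A_x = 0  [A divides CB with CA:AB = 1/3:2/3]
2. A_y = 2  [A divides CB with CA:AB = 1/3:2/3]
   → A = (0, 2)
3. D_x = -3  [line -12·x + -12·y + -48 = 0 ∩ |DC|² = 162]
4. D_y = -1  [line -12·x + -12·y + -48 = 0 ∩ |DC|² = 162]
   → D = (-3, -1)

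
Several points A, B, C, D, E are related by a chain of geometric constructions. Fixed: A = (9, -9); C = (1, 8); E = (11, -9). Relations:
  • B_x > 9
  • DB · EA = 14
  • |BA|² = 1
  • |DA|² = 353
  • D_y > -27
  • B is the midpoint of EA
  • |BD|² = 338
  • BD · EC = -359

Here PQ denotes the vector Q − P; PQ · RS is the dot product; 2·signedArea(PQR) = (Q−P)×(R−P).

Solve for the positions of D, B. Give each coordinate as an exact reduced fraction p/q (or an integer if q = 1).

B = (10, -9)
D = (17, -26)

1. B_x = 10  [B is the midpoint of EA]
2. B_y = -9  [B is the midpoint of EA]
   → B = (10, -9)
3. D_x = 17  [DB · EA = 14 ∩ BD · EC = -359]
4. D_y = -26  [DB · EA = 14 ∩ BD · EC = -359]
   → D = (17, -26)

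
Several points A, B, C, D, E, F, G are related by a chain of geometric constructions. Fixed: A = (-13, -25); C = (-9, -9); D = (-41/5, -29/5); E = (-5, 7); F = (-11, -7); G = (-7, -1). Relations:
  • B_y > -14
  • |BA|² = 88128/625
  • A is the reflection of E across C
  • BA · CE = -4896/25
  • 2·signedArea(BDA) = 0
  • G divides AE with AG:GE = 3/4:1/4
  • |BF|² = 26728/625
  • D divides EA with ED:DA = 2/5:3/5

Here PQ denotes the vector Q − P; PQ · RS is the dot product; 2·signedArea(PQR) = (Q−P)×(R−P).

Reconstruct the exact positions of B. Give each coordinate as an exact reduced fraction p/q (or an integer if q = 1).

B = (-253/25, -337/25)

1. B_x = -253/25  [2·signedArea(BDA) = 0 ∩ BA · CE = -4896/25]
2. B_y = -337/25  [2·signedArea(BDA) = 0 ∩ BA · CE = -4896/25]
   → B = (-253/25, -337/25)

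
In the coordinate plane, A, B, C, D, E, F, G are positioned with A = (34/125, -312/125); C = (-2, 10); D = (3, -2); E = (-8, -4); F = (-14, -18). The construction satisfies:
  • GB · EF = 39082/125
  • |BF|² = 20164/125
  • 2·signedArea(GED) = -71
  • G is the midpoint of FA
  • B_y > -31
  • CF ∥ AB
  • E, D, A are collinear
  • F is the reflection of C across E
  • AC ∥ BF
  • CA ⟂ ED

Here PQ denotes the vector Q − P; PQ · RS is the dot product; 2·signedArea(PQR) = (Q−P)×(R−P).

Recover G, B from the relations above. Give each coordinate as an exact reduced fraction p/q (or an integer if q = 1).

1. G_x = -858/125  [G is the midpoint of FA]
2. G_y = -1281/125  [G is the midpoint of FA]
   → G = (-858/125, -1281/125)
3. B_x = -1466/125  [AC ∥ BF ∩ CF ∥ AB]
4. B_y = -3812/125  [AC ∥ BF ∩ CF ∥ AB]
   → B = (-1466/125, -3812/125)

B = (-1466/125, -3812/125)
G = (-858/125, -1281/125)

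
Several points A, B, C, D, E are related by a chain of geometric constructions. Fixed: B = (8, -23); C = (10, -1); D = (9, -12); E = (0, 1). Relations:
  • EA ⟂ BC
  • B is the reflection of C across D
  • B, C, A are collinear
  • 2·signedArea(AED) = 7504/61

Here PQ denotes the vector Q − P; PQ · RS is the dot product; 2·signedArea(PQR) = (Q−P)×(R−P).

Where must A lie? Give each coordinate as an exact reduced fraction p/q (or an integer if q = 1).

1. A_x = 616/61  [B, C, A are collinear ∩ EA ⟂ BC]
2. A_y = 5/61  [B, C, A are collinear ∩ EA ⟂ BC]
   → A = (616/61, 5/61)

A = (616/61, 5/61)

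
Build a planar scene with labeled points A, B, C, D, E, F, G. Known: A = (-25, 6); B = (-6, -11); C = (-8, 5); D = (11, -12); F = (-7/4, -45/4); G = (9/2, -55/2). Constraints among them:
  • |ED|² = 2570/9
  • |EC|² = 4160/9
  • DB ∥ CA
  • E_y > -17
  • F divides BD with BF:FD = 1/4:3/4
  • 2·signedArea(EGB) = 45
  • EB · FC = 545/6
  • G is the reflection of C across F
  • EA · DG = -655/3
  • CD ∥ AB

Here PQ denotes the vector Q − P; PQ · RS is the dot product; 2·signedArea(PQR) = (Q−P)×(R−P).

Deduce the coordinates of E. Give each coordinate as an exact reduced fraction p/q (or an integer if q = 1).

E = (-16/3, -49/3)

1. E_x = -16/3  [EB · FC = 545/6 ∩ EA · DG = -655/3]
2. E_y = -49/3  [EB · FC = 545/6 ∩ EA · DG = -655/3]
   → E = (-16/3, -49/3)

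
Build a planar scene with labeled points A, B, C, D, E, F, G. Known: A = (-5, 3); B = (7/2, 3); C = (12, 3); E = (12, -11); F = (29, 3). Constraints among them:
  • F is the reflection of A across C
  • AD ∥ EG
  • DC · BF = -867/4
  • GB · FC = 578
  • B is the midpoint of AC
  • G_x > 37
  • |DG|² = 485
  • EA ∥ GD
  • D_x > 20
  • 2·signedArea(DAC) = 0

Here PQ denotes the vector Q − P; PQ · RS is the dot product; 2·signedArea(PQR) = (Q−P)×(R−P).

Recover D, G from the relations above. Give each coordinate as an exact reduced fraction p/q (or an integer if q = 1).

1. D_x = 41/2  [2·signedArea(DAC) = 0 ∩ DC · BF = -867/4]
2. D_y = 3  [2·signedArea(DAC) = 0 ∩ DC · BF = -867/4]
   → D = (41/2, 3)
3. G_x = 75/2  [EA ∥ GD ∩ AD ∥ EG]
4. G_y = -11  [EA ∥ GD ∩ AD ∥ EG]
   → G = (75/2, -11)

D = (41/2, 3)
G = (75/2, -11)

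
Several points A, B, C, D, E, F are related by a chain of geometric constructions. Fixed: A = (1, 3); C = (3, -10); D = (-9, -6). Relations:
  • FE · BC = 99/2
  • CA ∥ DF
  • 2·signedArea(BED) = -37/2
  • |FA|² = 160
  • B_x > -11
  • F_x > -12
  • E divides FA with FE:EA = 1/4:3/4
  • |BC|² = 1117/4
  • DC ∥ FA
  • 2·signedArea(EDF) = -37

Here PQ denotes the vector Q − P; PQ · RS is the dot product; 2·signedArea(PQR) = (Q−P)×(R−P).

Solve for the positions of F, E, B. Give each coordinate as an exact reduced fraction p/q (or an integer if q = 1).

B = (-10, 1/2)
E = (-8, 6)
F = (-11, 7)

1. F_x = -11  [DC ∥ FA ∩ CA ∥ DF]
2. F_y = 7  [DC ∥ FA ∩ CA ∥ DF]
   → F = (-11, 7)
3. E_x = -8  [E divides FA with FE:EA = 1/4:3/4]
4. E_y = 6  [E divides FA with FE:EA = 1/4:3/4]
   → E = (-8, 6)
5. B_x = -10  [2·signedArea(BED) = -37/2 ∩ FE · BC = 99/2]
6. B_y = 1/2  [2·signedArea(BED) = -37/2 ∩ FE · BC = 99/2]
   → B = (-10, 1/2)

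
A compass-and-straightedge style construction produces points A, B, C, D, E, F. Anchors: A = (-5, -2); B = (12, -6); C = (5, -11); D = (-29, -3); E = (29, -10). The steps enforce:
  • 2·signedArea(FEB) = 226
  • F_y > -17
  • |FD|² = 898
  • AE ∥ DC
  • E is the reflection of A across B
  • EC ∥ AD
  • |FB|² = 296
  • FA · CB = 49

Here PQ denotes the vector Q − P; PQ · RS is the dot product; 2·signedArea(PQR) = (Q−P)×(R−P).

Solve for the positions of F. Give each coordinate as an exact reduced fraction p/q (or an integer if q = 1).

1. F_x = -2  [FA · CB = 49 ∩ 2·signedArea(FEB) = 226]
2. F_y = -16  [FA · CB = 49 ∩ 2·signedArea(FEB) = 226]
   → F = (-2, -16)

F = (-2, -16)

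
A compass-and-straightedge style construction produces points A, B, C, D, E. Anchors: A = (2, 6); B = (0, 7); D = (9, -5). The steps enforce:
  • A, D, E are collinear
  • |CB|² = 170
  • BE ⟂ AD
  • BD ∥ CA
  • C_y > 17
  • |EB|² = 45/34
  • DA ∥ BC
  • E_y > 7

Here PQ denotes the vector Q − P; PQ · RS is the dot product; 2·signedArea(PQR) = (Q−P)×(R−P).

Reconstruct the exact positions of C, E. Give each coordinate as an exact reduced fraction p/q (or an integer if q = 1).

C = (-7, 18)
E = (33/34, 259/34)

1. C_x = -7  [BD ∥ CA ∩ DA ∥ BC]
2. C_y = 18  [BD ∥ CA ∩ DA ∥ BC]
   → C = (-7, 18)
3. E_x = 33/34  [A, D, E are collinear ∩ BE ⟂ AD]
4. E_y = 259/34  [A, D, E are collinear ∩ BE ⟂ AD]
   → E = (33/34, 259/34)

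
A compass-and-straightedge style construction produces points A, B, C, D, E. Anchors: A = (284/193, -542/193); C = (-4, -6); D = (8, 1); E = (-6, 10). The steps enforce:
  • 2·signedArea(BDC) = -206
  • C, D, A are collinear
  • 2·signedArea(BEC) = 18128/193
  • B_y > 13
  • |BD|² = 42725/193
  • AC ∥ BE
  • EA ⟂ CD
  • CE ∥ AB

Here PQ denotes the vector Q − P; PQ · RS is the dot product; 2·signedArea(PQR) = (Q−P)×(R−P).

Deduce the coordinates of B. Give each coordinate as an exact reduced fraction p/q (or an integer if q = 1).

B = (-102/193, 2546/193)

1. B_x = -102/193  [AC ∥ BE ∩ CE ∥ AB]
2. B_y = 2546/193  [AC ∥ BE ∩ CE ∥ AB]
   → B = (-102/193, 2546/193)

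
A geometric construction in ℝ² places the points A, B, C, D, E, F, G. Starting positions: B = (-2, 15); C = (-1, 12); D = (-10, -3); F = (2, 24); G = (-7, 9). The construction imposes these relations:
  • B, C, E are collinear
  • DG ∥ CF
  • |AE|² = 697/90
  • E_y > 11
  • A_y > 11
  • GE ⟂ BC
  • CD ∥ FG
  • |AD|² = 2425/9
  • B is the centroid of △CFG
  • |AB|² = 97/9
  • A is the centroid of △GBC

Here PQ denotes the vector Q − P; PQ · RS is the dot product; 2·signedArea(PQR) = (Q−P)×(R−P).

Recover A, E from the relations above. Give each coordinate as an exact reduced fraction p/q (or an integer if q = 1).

A = (-10/3, 12)
E = (-7/10, 111/10)

1. A_x = -10/3  [A is the centroid of △GBC]
2. A_y = 12  [A is the centroid of △GBC]
   → A = (-10/3, 12)
3. E_x = -7/10  [B, C, E are collinear ∩ GE ⟂ BC]
4. E_y = 111/10  [B, C, E are collinear ∩ GE ⟂ BC]
   → E = (-7/10, 111/10)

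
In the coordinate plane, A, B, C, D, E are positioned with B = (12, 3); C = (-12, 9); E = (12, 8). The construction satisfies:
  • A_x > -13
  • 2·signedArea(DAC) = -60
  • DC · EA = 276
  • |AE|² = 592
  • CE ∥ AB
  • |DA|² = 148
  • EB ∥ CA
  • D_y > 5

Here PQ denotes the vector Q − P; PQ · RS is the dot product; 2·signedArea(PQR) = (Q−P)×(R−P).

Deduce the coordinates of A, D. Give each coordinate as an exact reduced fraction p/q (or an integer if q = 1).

1. A_x = -12  [CE ∥ AB ∩ EB ∥ CA]
2. A_y = 4  [CE ∥ AB ∩ EB ∥ CA]
   → A = (-12, 4)
3. D_x = 0  [DC · EA = 276 ∩ 2·signedArea(DAC) = -60]
4. D_y = 6  [DC · EA = 276 ∩ 2·signedArea(DAC) = -60]
   → D = (0, 6)

A = (-12, 4)
D = (0, 6)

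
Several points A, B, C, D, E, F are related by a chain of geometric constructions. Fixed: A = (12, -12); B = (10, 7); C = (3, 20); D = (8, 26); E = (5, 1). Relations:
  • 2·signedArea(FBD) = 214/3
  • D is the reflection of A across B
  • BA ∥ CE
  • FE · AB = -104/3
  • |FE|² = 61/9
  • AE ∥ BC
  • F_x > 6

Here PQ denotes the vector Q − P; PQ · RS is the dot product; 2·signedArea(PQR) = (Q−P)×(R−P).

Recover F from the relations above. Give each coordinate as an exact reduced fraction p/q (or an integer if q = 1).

1. F_x = 20/3  [2·signedArea(FBD) = 214/3 ∩ FE · AB = -104/3]
2. F_y = 3  [2·signedArea(FBD) = 214/3 ∩ FE · AB = -104/3]
   → F = (20/3, 3)

F = (20/3, 3)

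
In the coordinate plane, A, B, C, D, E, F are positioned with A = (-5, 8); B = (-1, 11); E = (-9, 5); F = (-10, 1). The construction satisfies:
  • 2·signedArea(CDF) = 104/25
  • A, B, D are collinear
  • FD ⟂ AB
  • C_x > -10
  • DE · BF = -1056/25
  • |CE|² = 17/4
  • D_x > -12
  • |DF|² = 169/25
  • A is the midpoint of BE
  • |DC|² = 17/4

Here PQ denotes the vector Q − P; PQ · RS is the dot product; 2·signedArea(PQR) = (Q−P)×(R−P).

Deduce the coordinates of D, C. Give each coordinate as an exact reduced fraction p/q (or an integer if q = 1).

C = (-19/2, 3)
D = (-289/25, 77/25)

1. D_x = -289/25  [A, B, D are collinear ∩ FD ⟂ AB]
2. D_y = 77/25  [A, B, D are collinear ∩ FD ⟂ AB]
   → D = (-289/25, 77/25)
3. C_x = -19/2  [line 52/25·x + 39/25·y + 377/25 = 0 ∩ |CE|² = 17/4]
4. C_y = 3  [line 52/25·x + 39/25·y + 377/25 = 0 ∩ |CE|² = 17/4]
   → C = (-19/2, 3)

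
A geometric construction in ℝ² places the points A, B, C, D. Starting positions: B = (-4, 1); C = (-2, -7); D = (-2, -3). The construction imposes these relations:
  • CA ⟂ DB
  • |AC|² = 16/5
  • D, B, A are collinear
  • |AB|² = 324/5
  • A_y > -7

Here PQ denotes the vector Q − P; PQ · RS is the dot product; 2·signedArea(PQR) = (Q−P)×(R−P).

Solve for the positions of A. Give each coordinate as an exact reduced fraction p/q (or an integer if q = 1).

1. A_x = -2/5  [D, B, A are collinear ∩ CA ⟂ DB]
2. A_y = -31/5  [D, B, A are collinear ∩ CA ⟂ DB]
   → A = (-2/5, -31/5)

A = (-2/5, -31/5)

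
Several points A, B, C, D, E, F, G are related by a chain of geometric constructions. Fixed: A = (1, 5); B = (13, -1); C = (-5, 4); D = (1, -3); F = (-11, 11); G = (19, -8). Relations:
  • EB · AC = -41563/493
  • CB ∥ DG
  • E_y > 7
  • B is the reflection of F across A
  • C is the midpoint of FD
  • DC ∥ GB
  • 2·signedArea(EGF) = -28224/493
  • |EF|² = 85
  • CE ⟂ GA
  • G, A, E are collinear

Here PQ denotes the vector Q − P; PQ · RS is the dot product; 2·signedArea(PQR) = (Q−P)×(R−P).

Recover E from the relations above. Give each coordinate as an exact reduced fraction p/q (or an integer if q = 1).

1. E_x = -1217/493  [G, A, E are collinear ∩ CE ⟂ GA]
2. E_y = 3700/493  [G, A, E are collinear ∩ CE ⟂ GA]
   → E = (-1217/493, 3700/493)

E = (-1217/493, 3700/493)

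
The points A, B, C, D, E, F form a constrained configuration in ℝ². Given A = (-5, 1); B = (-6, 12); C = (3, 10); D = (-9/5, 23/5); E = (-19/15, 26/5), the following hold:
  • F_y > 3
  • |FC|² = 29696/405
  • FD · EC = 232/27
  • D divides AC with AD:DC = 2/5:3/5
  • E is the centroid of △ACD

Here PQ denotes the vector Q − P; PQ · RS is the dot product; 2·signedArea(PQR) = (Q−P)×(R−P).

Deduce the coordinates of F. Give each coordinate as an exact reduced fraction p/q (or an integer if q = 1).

1. F_x = -121/45  [line -64/15·x + -24/5·y + 784/135 = 0 ∩ |FC|² = 29696/405]
2. F_y = 18/5  [line -64/15·x + -24/5·y + 784/135 = 0 ∩ |FC|² = 29696/405]
   → F = (-121/45, 18/5)

F = (-121/45, 18/5)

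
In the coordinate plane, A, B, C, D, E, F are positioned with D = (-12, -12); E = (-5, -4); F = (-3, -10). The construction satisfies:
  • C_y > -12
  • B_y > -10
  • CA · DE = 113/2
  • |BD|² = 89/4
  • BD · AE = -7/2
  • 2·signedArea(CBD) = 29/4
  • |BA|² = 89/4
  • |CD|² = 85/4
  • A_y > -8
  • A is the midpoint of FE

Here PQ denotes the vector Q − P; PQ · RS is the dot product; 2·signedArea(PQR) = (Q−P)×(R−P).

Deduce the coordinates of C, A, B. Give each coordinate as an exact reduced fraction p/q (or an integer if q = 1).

1. A_x = -4  [A is the midpoint of FE]
2. A_y = -7  [A is the midpoint of FE]
   → A = (-4, -7)
3. B_x = -8  [line 1·x + -3·y + -41/2 = 0 ∩ |BD|² = 89/4]
4. B_y = -19/2  [line 1·x + -3·y + -41/2 = 0 ∩ |BD|² = 89/4]
   → B = (-8, -19/2)
5. C_x = -15/2  [2·signedArea(CBD) = 29/4 ∩ CA · DE = 113/2]
6. C_y = -11  [2·signedArea(CBD) = 29/4 ∩ CA · DE = 113/2]
   → C = (-15/2, -11)

A = (-4, -7)
B = (-8, -19/2)
C = (-15/2, -11)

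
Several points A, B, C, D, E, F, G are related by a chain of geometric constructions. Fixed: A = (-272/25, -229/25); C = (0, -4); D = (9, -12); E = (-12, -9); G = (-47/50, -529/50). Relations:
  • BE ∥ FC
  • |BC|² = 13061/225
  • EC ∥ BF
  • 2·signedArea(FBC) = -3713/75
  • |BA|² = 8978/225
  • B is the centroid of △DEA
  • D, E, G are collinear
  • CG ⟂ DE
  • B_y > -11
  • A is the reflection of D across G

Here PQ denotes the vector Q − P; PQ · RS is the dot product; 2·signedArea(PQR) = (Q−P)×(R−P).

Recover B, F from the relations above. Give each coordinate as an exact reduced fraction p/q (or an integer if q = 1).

1. B_x = -347/75  [B is the centroid of △DEA]
2. B_y = -754/75  [B is the centroid of △DEA]
   → B = (-347/75, -754/75)
3. F_x = 553/75  [BE ∥ FC ∩ EC ∥ BF]
4. F_y = -379/75  [BE ∥ FC ∩ EC ∥ BF]
   → F = (553/75, -379/75)

B = (-347/75, -754/75)
F = (553/75, -379/75)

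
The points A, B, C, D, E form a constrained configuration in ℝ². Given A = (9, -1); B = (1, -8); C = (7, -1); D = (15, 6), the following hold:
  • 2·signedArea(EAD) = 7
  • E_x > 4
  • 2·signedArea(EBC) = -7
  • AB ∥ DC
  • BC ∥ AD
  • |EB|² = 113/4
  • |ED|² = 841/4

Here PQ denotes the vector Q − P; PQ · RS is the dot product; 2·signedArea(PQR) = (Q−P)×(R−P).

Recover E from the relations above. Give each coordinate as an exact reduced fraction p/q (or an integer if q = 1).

E = (5, -9/2)

1. E_x = 5  [line -7·x + 6·y + 62 = 0 ∩ |EB|² = 113/4]
2. E_y = -9/2  [line -7·x + 6·y + 62 = 0 ∩ |EB|² = 113/4]
   → E = (5, -9/2)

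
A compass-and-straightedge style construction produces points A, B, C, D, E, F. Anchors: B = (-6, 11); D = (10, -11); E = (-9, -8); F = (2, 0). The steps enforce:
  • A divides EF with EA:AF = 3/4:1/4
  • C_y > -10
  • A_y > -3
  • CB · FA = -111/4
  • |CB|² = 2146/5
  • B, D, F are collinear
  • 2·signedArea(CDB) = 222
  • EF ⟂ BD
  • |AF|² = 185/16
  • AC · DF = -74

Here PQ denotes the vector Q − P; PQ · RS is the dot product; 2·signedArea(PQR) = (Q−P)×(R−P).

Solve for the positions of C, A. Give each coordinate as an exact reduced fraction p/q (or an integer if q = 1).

A = (-3/4, -2)
C = (-7/5, -46/5)

1. A_x = -3/4  [A divides EF with EA:AF = 3/4:1/4]
2. A_y = -2  [A divides EF with EA:AF = 3/4:1/4]
   → A = (-3/4, -2)
3. C_x = -7/5  [CB · FA = -111/4 ∩ AC · DF = -74]
4. C_y = -46/5  [CB · FA = -111/4 ∩ AC · DF = -74]
   → C = (-7/5, -46/5)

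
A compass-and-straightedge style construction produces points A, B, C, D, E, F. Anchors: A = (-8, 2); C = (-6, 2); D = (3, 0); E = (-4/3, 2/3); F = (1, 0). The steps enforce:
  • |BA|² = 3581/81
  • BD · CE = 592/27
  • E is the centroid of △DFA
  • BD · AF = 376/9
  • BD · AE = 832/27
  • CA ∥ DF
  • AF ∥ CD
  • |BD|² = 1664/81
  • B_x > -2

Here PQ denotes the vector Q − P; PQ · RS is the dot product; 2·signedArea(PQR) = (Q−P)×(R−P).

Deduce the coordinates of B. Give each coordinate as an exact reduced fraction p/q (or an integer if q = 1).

B = (-13/9, 8/9)

1. B_x = -13/9  [BD · AF = 376/9 ∩ BD · CE = 592/27]
2. B_y = 8/9  [BD · AF = 376/9 ∩ BD · CE = 592/27]
   → B = (-13/9, 8/9)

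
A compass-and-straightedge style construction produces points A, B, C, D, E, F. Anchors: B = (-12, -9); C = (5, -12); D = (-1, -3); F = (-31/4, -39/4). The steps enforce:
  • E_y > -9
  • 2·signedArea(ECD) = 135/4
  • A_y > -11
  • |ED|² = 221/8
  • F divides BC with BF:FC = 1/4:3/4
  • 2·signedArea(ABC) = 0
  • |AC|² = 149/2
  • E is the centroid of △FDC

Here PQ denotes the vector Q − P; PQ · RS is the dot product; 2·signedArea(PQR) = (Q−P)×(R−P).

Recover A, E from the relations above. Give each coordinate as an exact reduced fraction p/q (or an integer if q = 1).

1. A_x = -7/2  [line 3·x + 17·y + 189 = 0 ∩ |AC|² = 149/2]
2. A_y = -21/2  [line 3·x + 17·y + 189 = 0 ∩ |AC|² = 149/2]
   → A = (-7/2, -21/2)
3. E_x = -5/4  [E is the centroid of △FDC]
4. E_y = -33/4  [E is the centroid of △FDC]
   → E = (-5/4, -33/4)

A = (-7/2, -21/2)
E = (-5/4, -33/4)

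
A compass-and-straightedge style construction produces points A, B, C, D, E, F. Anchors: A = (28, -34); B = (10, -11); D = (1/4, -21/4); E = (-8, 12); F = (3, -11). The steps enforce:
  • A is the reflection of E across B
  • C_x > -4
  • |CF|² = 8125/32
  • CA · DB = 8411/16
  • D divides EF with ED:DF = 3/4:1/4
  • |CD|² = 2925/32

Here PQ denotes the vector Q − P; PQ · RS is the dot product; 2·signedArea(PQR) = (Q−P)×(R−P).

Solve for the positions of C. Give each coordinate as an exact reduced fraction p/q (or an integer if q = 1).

1. C_x = -31/8  [line -39/4·x + 23/4·y + -915/16 = 0 ∩ |CD|² = 2925/32]
2. C_y = 27/8  [line -39/4·x + 23/4·y + -915/16 = 0 ∩ |CD|² = 2925/32]
   → C = (-31/8, 27/8)

C = (-31/8, 27/8)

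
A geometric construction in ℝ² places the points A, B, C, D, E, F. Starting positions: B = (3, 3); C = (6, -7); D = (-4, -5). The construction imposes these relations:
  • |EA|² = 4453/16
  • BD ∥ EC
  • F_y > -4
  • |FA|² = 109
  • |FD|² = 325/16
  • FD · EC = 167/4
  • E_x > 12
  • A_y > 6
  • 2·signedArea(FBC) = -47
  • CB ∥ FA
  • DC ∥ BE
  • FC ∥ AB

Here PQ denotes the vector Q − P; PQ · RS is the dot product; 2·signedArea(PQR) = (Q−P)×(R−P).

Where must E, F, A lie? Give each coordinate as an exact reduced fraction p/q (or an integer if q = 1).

A = (-11/4, 13/2)
E = (13, 1)
F = (1/4, -7/2)

1. E_x = 13  [BD ∥ EC ∩ DC ∥ BE]
2. E_y = 1  [BD ∥ EC ∩ DC ∥ BE]
   → E = (13, 1)
3. F_x = 1/4  [2·signedArea(FBC) = -47 ∩ FD · EC = 167/4]
4. F_y = -7/2  [2·signedArea(FBC) = -47 ∩ FD · EC = 167/4]
   → F = (1/4, -7/2)
5. A_x = -11/4  [FC ∥ AB ∩ CB ∥ FA]
6. A_y = 13/2  [FC ∥ AB ∩ CB ∥ FA]
   → A = (-11/4, 13/2)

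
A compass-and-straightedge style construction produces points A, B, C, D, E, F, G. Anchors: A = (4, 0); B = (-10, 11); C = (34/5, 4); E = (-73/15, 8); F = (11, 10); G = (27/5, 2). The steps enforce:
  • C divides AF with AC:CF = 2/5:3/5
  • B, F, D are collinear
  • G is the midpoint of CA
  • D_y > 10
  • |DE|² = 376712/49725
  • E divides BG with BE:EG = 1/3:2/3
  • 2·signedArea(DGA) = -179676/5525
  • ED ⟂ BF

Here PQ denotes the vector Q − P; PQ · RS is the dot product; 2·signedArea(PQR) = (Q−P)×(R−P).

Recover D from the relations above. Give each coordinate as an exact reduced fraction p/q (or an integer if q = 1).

1. D_x = -5233/1105  [B, F, D are collinear ∩ ED ⟂ BF]
2. D_y = 11878/1105  [B, F, D are collinear ∩ ED ⟂ BF]
   → D = (-5233/1105, 11878/1105)

D = (-5233/1105, 11878/1105)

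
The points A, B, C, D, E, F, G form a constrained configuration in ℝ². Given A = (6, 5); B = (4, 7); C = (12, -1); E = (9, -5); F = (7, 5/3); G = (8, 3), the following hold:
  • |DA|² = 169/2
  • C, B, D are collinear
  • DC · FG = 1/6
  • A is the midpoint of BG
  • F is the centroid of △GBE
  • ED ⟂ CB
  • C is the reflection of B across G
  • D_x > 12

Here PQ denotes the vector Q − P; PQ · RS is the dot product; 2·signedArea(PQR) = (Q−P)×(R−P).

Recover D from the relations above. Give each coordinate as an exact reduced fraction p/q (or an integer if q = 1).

D = (25/2, -3/2)

1. D_x = 25/2  [C, B, D are collinear ∩ ED ⟂ CB]
2. D_y = -3/2  [C, B, D are collinear ∩ ED ⟂ CB]
   → D = (25/2, -3/2)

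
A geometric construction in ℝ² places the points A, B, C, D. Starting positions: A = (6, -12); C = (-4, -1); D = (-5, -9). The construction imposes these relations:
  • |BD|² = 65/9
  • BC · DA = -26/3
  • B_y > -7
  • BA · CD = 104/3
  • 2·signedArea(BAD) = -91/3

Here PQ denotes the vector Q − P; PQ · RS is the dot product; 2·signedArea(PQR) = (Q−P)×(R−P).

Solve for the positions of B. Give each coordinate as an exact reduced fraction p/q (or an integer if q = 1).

1. B_x = -14/3  [BC · DA = -26/3 ∩ 2·signedArea(BAD) = -91/3]
2. B_y = -19/3  [BC · DA = -26/3 ∩ 2·signedArea(BAD) = -91/3]
   → B = (-14/3, -19/3)

B = (-14/3, -19/3)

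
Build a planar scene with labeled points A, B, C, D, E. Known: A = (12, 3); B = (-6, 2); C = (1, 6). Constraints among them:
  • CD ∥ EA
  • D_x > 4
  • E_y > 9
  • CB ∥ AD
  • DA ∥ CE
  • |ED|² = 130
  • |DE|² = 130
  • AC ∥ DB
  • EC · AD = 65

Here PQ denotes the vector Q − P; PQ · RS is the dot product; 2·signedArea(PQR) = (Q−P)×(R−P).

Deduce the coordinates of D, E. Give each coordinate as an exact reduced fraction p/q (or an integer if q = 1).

D = (5, -1)
E = (8, 10)

1. D_x = 5  [AC ∥ DB ∩ CB ∥ AD]
2. D_y = -1  [AC ∥ DB ∩ CB ∥ AD]
   → D = (5, -1)
3. E_x = 8  [CD ∥ EA ∩ DA ∥ CE]
4. E_y = 10  [CD ∥ EA ∩ DA ∥ CE]
   → E = (8, 10)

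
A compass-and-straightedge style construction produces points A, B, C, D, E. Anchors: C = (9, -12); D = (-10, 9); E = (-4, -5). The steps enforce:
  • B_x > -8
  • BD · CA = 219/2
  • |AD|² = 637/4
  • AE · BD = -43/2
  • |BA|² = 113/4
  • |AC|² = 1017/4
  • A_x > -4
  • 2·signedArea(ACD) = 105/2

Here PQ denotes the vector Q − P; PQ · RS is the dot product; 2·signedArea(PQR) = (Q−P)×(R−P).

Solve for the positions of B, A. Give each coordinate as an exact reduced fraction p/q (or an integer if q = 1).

A = (-3, -3/2)
B = (-7, 2)

1. A_x = -3  [line -21·x + -19·y + -183/2 = 0 ∩ |AD|² = 637/4]
2. A_y = -3/2  [line -21·x + -19·y + -183/2 = 0 ∩ |AD|² = 637/4]
   → A = (-3, -3/2)
3. B_x = -7  [BD · CA = 219/2 ∩ AE · BD = -43/2]
4. B_y = 2  [BD · CA = 219/2 ∩ AE · BD = -43/2]
   → B = (-7, 2)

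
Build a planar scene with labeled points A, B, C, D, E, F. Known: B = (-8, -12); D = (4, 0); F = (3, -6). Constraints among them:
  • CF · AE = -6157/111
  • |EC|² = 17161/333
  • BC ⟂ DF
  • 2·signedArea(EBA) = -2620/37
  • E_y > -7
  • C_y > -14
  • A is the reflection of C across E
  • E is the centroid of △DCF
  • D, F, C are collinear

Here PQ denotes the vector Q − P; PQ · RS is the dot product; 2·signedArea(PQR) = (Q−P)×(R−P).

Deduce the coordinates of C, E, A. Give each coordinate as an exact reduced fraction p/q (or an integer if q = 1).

A = (454/111, 20/37)
C = (64/37, -504/37)
E = (323/111, -242/37)

1. C_x = 64/37  [D, F, C are collinear ∩ BC ⟂ DF]
2. C_y = -504/37  [D, F, C are collinear ∩ BC ⟂ DF]
   → C = (64/37, -504/37)
3. E_x = 323/111  [E is the centroid of △DCF]
4. E_y = -242/37  [E is the centroid of △DCF]
   → E = (323/111, -242/37)
5. A_x = 454/111  [A is the reflection of C across E]
6. A_y = 20/37  [A is the reflection of C across E]
   → A = (454/111, 20/37)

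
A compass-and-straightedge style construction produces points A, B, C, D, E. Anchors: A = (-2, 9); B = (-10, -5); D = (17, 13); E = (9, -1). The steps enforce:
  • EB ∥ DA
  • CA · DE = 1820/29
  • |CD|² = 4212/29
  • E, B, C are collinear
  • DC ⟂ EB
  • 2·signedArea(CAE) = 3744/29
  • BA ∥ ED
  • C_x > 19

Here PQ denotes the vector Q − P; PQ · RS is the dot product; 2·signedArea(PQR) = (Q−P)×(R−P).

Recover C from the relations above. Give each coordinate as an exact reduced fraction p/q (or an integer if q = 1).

C = (565/29, 35/29)

1. C_x = 565/29  [E, B, C are collinear ∩ DC ⟂ EB]
2. C_y = 35/29  [E, B, C are collinear ∩ DC ⟂ EB]
   → C = (565/29, 35/29)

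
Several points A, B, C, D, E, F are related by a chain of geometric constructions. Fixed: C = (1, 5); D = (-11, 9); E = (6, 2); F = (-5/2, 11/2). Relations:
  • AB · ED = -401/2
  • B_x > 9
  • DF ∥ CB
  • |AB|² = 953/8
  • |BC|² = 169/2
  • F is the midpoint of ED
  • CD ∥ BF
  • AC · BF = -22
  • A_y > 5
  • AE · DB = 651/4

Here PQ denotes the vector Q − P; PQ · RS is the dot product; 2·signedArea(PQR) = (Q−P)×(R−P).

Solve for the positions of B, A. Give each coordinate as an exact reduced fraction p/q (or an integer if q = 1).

A = (-3/4, 21/4)
B = (19/2, 3/2)

1. B_x = 19/2  [CD ∥ BF ∩ DF ∥ CB]
2. B_y = 3/2  [CD ∥ BF ∩ DF ∥ CB]
   → B = (19/2, 3/2)
3. A_x = -3/4  [AC · BF = -22 ∩ AE · DB = 651/4]
4. A_y = 21/4  [AC · BF = -22 ∩ AE · DB = 651/4]
   → A = (-3/4, 21/4)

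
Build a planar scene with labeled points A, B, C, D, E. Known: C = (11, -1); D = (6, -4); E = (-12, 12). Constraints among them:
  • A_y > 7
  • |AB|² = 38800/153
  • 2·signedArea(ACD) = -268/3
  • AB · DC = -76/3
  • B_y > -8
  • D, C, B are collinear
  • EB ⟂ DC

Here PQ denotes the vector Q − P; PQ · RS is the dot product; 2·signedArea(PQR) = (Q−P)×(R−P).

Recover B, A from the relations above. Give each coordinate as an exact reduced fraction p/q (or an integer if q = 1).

1. B_x = -3/17  [D, C, B are collinear ∩ EB ⟂ DC]
2. B_y = -131/17  [D, C, B are collinear ∩ EB ⟂ DC]
   → B = (-3/17, -131/17)
3. A_x = -13/3  [AB · DC = -76/3 ∩ 2·signedArea(ACD) = -268/3]
4. A_y = 23/3  [AB · DC = -76/3 ∩ 2·signedArea(ACD) = -268/3]
   → A = (-13/3, 23/3)

A = (-13/3, 23/3)
B = (-3/17, -131/17)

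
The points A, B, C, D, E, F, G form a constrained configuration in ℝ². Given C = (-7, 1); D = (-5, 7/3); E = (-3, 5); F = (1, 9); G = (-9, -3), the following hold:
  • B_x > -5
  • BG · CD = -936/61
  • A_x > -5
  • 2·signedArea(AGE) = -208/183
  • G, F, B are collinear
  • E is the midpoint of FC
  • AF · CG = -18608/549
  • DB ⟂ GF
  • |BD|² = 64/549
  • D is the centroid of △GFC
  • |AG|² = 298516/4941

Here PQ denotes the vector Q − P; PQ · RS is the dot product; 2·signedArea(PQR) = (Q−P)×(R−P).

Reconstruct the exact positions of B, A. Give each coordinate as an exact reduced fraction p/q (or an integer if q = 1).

A = (-259/61, 1729/549)
B = (-289/61, 129/61)

1. B_x = -289/61  [G, F, B are collinear ∩ DB ⟂ GF]
2. B_y = 129/61  [G, F, B are collinear ∩ DB ⟂ GF]
   → B = (-289/61, 129/61)
3. A_x = -259/61  [2·signedArea(AGE) = -208/183 ∩ AF · CG = -18608/549]
4. A_y = 1729/549  [2·signedArea(AGE) = -208/183 ∩ AF · CG = -18608/549]
   → A = (-259/61, 1729/549)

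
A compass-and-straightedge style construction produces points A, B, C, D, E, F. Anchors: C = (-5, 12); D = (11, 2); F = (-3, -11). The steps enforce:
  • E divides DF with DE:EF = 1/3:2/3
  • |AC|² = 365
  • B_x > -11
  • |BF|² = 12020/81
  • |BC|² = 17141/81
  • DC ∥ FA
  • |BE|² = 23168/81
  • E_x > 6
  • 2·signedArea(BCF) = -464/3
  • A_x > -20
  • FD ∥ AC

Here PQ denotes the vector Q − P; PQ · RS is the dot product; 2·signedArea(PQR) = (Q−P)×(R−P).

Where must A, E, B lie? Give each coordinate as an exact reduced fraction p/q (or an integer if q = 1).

A = (-19, -1)
B = (-95/9, -13/9)
E = (19/3, -7/3)

1. A_x = -19  [FD ∥ AC ∩ DC ∥ FA]
2. A_y = -1  [FD ∥ AC ∩ DC ∥ FA]
   → A = (-19, -1)
3. E_x = 19/3  [E divides DF with DE:EF = 1/3:2/3]
4. E_y = -7/3  [E divides DF with DE:EF = 1/3:2/3]
   → E = (19/3, -7/3)
5. B_x = -95/9  [line 23·x + 2·y + 737/3 = 0 ∩ |BC|² = 17141/81]
6. B_y = -13/9  [line 23·x + 2·y + 737/3 = 0 ∩ |BC|² = 17141/81]
   → B = (-95/9, -13/9)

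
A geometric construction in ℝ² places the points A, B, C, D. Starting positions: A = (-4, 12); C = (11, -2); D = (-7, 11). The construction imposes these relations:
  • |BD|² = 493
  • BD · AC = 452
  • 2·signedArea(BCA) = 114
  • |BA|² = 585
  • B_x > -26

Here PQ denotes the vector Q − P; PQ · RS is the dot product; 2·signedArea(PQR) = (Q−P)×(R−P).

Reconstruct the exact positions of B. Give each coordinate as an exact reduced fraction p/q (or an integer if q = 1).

1. B_x = -25  [2·signedArea(BCA) = 114 ∩ BD · AC = 452]
2. B_y = 24  [2·signedArea(BCA) = 114 ∩ BD · AC = 452]
   → B = (-25, 24)

B = (-25, 24)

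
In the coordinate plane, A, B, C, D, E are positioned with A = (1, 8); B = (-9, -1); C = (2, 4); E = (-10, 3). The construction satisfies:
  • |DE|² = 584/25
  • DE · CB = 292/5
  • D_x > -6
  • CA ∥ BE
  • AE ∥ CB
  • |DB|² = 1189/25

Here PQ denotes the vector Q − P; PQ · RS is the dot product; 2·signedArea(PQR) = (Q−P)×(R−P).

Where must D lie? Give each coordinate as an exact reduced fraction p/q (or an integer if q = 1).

D = (-28/5, 5)

1. D_x = -28/5  [line 11·x + 5·y + 183/5 = 0 ∩ |DE|² = 584/25]
2. D_y = 5  [line 11·x + 5·y + 183/5 = 0 ∩ |DE|² = 584/25]
   → D = (-28/5, 5)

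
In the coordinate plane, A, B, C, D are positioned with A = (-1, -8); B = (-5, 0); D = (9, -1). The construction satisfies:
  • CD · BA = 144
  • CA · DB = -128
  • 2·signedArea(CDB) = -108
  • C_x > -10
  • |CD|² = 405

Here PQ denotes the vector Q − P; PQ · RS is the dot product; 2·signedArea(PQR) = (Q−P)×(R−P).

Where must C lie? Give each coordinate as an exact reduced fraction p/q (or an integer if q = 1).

C = (-9, 8)

1. C_x = -9  [2·signedArea(CDB) = -108 ∩ CD · BA = 144]
2. C_y = 8  [2·signedArea(CDB) = -108 ∩ CD · BA = 144]
   → C = (-9, 8)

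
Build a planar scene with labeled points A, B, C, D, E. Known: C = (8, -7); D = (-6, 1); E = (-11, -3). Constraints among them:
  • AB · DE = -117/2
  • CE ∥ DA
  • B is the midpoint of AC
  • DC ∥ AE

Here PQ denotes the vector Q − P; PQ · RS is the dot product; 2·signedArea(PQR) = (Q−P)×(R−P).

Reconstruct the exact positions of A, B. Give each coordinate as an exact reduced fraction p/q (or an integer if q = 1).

A = (-25, 5)
B = (-17/2, -1)

1. A_x = -25  [DC ∥ AE ∩ CE ∥ DA]
2. A_y = 5  [DC ∥ AE ∩ CE ∥ DA]
   → A = (-25, 5)
3. B_x = -17/2  [B is the midpoint of AC]
4. B_y = -1  [B is the midpoint of AC]
   → B = (-17/2, -1)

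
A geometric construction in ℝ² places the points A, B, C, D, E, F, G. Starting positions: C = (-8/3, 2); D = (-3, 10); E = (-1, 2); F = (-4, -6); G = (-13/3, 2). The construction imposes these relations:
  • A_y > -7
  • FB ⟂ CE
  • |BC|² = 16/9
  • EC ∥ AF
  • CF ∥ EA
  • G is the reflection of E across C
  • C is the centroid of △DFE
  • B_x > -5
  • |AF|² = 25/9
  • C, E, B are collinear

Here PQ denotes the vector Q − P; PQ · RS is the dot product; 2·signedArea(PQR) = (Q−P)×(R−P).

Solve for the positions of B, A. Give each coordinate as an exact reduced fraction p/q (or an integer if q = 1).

A = (-7/3, -6)
B = (-4, 2)

1. B_x = -4  [C, E, B are collinear ∩ FB ⟂ CE]
2. B_y = 2  [C, E, B are collinear ∩ FB ⟂ CE]
   → B = (-4, 2)
3. A_x = -7/3  [EC ∥ AF ∩ CF ∥ EA]
4. A_y = -6  [EC ∥ AF ∩ CF ∥ EA]
   → A = (-7/3, -6)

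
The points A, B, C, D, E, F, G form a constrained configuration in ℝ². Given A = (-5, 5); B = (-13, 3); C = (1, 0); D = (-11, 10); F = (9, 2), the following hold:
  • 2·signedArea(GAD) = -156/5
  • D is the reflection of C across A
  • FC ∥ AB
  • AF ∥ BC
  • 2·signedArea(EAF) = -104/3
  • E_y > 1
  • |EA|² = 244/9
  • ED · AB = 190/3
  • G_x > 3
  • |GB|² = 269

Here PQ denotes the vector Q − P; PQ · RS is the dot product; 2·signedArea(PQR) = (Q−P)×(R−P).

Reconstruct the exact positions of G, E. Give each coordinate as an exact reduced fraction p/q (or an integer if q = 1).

E = (-1, 5/3)
G = (17/5, 16/5)

1. G_x = 17/5  [line -5·x + -6·y + 181/5 = 0 ∩ |GB|² = 269]
2. G_y = 16/5  [line -5·x + -6·y + 181/5 = 0 ∩ |GB|² = 269]
   → G = (17/5, 16/5)
3. E_x = -1  [ED · AB = 190/3 ∩ 2·signedArea(EAF) = -104/3]
4. E_y = 5/3  [ED · AB = 190/3 ∩ 2·signedArea(EAF) = -104/3]
   → E = (-1, 5/3)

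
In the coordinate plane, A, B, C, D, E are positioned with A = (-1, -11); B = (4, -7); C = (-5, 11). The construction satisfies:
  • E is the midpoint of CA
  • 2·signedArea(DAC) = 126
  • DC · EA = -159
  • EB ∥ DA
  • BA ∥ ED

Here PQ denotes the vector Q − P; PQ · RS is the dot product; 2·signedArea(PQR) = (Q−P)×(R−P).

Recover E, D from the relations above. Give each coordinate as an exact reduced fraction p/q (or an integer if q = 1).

D = (-8, -4)
E = (-3, 0)

1. E_x = -3  [E is the midpoint of CA]
2. E_y = 0  [E is the midpoint of CA]
   → E = (-3, 0)
3. D_x = -8  [EB ∥ DA ∩ BA ∥ ED]
4. D_y = -4  [EB ∥ DA ∩ BA ∥ ED]
   → D = (-8, -4)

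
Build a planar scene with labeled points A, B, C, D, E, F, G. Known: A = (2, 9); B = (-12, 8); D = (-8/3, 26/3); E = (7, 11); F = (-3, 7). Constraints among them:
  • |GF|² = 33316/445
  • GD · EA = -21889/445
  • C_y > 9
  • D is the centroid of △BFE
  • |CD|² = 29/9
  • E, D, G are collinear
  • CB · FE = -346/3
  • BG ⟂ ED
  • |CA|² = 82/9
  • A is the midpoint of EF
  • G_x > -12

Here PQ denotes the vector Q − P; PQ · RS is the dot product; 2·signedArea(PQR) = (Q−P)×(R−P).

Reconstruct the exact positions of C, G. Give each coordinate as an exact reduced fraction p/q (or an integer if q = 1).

C = (-1, 28/3)
G = (-5179/445, 2893/445)

1. C_x = -1  [line -10·x + -4·y + 82/3 = 0 ∩ |CD|² = 29/9]
2. C_y = 28/3  [line -10·x + -4·y + 82/3 = 0 ∩ |CD|² = 29/9]
   → C = (-1, 28/3)
3. G_x = -5179/445  [E, D, G are collinear ∩ BG ⟂ ED]
4. G_y = 2893/445  [E, D, G are collinear ∩ BG ⟂ ED]
   → G = (-5179/445, 2893/445)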